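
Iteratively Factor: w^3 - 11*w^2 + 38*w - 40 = (w - 4)*(w^2 - 7*w + 10) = (w - 4)*(w - 2)*(w - 5)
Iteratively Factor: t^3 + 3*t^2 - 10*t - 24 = (t + 4)*(t^2 - t - 6) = (t + 2)*(t + 4)*(t - 3)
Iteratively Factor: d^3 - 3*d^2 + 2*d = (d - 1)*(d^2 - 2*d) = (d - 2)*(d - 1)*(d)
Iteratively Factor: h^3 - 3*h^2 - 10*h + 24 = (h + 3)*(h^2 - 6*h + 8) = (h - 2)*(h + 3)*(h - 4)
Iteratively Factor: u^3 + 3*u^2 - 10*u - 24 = (u - 3)*(u^2 + 6*u + 8) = (u - 3)*(u + 4)*(u + 2)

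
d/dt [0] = 0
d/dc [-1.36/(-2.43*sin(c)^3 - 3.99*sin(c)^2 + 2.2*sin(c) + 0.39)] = (-9.9144*sin(c)^2 - 10.8528*sin(c) + 2.992)*cos(c)/(2.43*sin(c)^3 + 3.99*sin(c)^2 - 2.2*sin(c) - 0.39)^2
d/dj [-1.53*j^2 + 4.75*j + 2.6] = 4.75 - 3.06*j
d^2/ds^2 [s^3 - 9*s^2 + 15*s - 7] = 6*s - 18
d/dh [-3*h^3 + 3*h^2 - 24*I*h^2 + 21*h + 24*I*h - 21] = -9*h^2 + h*(6 - 48*I) + 21 + 24*I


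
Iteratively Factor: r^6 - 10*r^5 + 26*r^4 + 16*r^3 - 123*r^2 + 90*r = (r + 2)*(r^5 - 12*r^4 + 50*r^3 - 84*r^2 + 45*r) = r*(r + 2)*(r^4 - 12*r^3 + 50*r^2 - 84*r + 45) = r*(r - 3)*(r + 2)*(r^3 - 9*r^2 + 23*r - 15) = r*(r - 3)^2*(r + 2)*(r^2 - 6*r + 5) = r*(r - 3)^2*(r - 1)*(r + 2)*(r - 5)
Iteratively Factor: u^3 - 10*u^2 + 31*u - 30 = (u - 2)*(u^2 - 8*u + 15) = (u - 3)*(u - 2)*(u - 5)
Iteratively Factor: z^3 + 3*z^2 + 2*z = (z)*(z^2 + 3*z + 2) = z*(z + 1)*(z + 2)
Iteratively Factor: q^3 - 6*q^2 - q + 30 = (q + 2)*(q^2 - 8*q + 15) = (q - 5)*(q + 2)*(q - 3)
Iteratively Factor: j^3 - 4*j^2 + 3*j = (j - 3)*(j^2 - j) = j*(j - 3)*(j - 1)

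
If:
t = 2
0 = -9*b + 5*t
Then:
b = 10/9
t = 2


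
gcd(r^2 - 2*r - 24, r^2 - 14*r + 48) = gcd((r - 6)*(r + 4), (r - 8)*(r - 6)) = r - 6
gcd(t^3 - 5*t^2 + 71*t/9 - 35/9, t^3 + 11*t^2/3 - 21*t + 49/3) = t^2 - 10*t/3 + 7/3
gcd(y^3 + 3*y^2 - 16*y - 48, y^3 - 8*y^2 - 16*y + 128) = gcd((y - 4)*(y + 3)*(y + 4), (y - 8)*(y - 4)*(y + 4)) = y^2 - 16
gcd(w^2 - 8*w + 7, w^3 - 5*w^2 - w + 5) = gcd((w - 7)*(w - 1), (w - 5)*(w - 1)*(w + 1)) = w - 1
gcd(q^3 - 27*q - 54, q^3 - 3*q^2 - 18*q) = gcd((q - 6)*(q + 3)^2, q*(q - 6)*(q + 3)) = q^2 - 3*q - 18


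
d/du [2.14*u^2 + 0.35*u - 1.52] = 4.28*u + 0.35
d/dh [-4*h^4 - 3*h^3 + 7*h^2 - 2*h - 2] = -16*h^3 - 9*h^2 + 14*h - 2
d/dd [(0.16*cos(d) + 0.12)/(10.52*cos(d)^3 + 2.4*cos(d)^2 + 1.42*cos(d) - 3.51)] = (3.3664*cos(d)^3 + 4.1712*cos(d)^2 + 0.576*cos(d) + 0.732)*sin(d)/(110.6704*cos(d)^6 + 50.496*cos(d)^5 + 35.6368*cos(d)^4 - 67.0344*cos(d)^3 - 14.8316*cos(d)^2 - 9.9684*cos(d) + 12.3201)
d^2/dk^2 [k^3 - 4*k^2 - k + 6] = 6*k - 8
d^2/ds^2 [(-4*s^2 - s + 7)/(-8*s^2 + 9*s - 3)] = 32*(22*s^3 - 102*s^2 + 90*s - 21)/(512*s^6 - 1728*s^5 + 2520*s^4 - 2025*s^3 + 945*s^2 - 243*s + 27)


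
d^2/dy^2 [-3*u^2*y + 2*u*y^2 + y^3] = 4*u + 6*y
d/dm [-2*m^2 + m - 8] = 1 - 4*m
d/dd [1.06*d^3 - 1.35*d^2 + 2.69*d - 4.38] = 3.18*d^2 - 2.7*d + 2.69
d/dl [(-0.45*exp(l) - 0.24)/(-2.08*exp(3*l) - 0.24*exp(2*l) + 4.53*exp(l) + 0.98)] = (-1.872*exp(3*l) - 1.6056*exp(2*l) - 0.1152*exp(l) + 0.6462)*exp(l)/(4.3264*exp(6*l) + 0.9984*exp(5*l) - 18.7872*exp(4*l) - 6.2512*exp(3*l) + 20.0505*exp(2*l) + 8.8788*exp(l) + 0.9604)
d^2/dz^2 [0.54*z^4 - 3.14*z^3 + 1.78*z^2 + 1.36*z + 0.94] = 6.48*z^2 - 18.84*z + 3.56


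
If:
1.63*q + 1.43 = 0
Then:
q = -0.88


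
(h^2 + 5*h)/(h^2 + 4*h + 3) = h*(h + 5)/(h^2 + 4*h + 3)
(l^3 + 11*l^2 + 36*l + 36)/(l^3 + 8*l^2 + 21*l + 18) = (l + 6)/(l + 3)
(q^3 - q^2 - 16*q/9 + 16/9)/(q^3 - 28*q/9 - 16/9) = (3*q^2 - 7*q + 4)/(3*q^2 - 4*q - 4)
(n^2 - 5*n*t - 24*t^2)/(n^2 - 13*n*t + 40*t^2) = (-n - 3*t)/(-n + 5*t)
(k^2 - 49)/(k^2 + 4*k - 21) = (k - 7)/(k - 3)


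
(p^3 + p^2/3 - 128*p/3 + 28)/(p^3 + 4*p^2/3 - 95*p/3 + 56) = (3*p^2 - 20*p + 12)/(3*p^2 - 17*p + 24)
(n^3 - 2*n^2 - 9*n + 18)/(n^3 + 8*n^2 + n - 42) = (n - 3)/(n + 7)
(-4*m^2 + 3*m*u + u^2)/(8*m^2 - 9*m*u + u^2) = (4*m + u)/(-8*m + u)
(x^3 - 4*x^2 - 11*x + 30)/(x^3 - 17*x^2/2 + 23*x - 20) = 2*(x^2 - 2*x - 15)/(2*x^2 - 13*x + 20)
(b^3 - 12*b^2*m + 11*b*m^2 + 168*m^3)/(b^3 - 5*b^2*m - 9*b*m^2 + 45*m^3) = (b^2 - 15*b*m + 56*m^2)/(b^2 - 8*b*m + 15*m^2)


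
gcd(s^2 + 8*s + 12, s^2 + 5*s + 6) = s + 2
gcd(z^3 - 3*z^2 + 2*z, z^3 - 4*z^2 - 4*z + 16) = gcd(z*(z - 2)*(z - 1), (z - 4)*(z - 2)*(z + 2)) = z - 2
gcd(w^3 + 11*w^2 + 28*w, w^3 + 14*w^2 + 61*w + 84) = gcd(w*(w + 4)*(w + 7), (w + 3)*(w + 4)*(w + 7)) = w^2 + 11*w + 28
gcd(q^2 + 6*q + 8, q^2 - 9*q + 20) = 1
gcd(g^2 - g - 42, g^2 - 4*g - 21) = g - 7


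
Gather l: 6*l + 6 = 6*l + 6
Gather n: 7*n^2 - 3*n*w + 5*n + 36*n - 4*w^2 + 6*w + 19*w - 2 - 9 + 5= 7*n^2 + n*(41 - 3*w) - 4*w^2 + 25*w - 6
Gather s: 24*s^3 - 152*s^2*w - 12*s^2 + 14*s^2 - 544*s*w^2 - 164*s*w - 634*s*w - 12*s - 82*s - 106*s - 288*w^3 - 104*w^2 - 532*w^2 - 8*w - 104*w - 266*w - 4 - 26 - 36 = 24*s^3 + s^2*(2 - 152*w) + s*(-544*w^2 - 798*w - 200) - 288*w^3 - 636*w^2 - 378*w - 66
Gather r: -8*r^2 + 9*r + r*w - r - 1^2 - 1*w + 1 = -8*r^2 + r*(w + 8) - w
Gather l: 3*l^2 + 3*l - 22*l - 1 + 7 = 3*l^2 - 19*l + 6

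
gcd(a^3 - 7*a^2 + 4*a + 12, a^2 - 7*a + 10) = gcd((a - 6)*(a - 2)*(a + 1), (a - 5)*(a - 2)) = a - 2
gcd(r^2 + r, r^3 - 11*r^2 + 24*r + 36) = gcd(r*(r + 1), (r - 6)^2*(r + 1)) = r + 1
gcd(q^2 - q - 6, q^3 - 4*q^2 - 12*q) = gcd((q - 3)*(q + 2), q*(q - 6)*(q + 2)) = q + 2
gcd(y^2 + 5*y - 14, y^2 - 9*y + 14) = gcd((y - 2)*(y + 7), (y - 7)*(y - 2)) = y - 2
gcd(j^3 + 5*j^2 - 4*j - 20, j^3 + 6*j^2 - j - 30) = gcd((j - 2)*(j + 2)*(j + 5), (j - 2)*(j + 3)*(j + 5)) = j^2 + 3*j - 10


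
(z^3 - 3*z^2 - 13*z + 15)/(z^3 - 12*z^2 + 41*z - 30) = (z + 3)/(z - 6)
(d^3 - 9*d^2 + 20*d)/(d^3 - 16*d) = (d - 5)/(d + 4)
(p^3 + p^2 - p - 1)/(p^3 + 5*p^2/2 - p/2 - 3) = 2*(p^2 + 2*p + 1)/(2*p^2 + 7*p + 6)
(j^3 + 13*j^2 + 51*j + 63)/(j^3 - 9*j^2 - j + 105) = (j^2 + 10*j + 21)/(j^2 - 12*j + 35)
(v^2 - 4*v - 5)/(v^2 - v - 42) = (-v^2 + 4*v + 5)/(-v^2 + v + 42)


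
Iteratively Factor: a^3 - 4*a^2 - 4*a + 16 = (a - 2)*(a^2 - 2*a - 8) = (a - 4)*(a - 2)*(a + 2)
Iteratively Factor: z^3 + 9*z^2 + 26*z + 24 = (z + 2)*(z^2 + 7*z + 12) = (z + 2)*(z + 4)*(z + 3)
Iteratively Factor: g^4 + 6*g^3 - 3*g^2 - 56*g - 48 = (g + 4)*(g^3 + 2*g^2 - 11*g - 12) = (g + 4)^2*(g^2 - 2*g - 3) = (g - 3)*(g + 4)^2*(g + 1)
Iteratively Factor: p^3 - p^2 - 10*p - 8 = (p + 2)*(p^2 - 3*p - 4) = (p + 1)*(p + 2)*(p - 4)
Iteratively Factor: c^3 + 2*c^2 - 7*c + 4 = (c + 4)*(c^2 - 2*c + 1) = (c - 1)*(c + 4)*(c - 1)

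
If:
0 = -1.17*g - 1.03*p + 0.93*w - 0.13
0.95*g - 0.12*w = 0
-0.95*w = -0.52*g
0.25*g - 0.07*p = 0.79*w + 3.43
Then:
No Solution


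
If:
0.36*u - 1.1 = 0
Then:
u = 3.06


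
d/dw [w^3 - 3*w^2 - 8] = 3*w*(w - 2)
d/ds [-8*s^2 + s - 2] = 1 - 16*s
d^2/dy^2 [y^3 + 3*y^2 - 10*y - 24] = 6*y + 6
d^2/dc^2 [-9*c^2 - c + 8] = -18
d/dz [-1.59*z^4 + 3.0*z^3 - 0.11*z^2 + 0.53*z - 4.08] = -6.36*z^3 + 9.0*z^2 - 0.22*z + 0.53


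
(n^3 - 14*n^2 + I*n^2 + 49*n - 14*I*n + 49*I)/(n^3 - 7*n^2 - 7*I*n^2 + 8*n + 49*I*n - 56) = (n - 7)/(n - 8*I)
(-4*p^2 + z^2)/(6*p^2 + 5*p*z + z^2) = (-2*p + z)/(3*p + z)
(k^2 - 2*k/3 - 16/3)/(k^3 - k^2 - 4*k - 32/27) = 9*(k + 2)/(9*k^2 + 15*k + 4)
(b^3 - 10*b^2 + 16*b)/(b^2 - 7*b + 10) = b*(b - 8)/(b - 5)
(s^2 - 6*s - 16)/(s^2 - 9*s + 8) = (s + 2)/(s - 1)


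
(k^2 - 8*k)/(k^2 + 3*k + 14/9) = 9*k*(k - 8)/(9*k^2 + 27*k + 14)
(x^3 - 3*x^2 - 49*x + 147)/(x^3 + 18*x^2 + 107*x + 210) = (x^2 - 10*x + 21)/(x^2 + 11*x + 30)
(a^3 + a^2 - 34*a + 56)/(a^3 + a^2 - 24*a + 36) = (a^2 + 3*a - 28)/(a^2 + 3*a - 18)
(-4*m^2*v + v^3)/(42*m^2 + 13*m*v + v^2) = v*(-4*m^2 + v^2)/(42*m^2 + 13*m*v + v^2)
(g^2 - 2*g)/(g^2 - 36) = g*(g - 2)/(g^2 - 36)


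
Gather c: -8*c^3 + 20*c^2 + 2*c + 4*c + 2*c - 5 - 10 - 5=-8*c^3 + 20*c^2 + 8*c - 20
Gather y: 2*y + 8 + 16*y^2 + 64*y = 16*y^2 + 66*y + 8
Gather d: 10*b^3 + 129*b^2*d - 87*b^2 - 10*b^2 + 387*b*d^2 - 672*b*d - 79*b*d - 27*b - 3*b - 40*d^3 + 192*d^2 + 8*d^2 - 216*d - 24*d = 10*b^3 - 97*b^2 - 30*b - 40*d^3 + d^2*(387*b + 200) + d*(129*b^2 - 751*b - 240)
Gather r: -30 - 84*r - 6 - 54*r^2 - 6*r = -54*r^2 - 90*r - 36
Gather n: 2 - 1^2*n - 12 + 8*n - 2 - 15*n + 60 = 48 - 8*n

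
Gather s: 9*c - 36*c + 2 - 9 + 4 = -27*c - 3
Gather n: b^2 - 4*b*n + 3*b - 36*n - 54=b^2 + 3*b + n*(-4*b - 36) - 54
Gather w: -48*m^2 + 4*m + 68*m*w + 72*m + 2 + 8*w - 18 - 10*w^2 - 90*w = -48*m^2 + 76*m - 10*w^2 + w*(68*m - 82) - 16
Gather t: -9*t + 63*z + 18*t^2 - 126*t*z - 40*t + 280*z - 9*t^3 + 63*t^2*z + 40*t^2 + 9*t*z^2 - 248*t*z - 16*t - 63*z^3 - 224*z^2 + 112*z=-9*t^3 + t^2*(63*z + 58) + t*(9*z^2 - 374*z - 65) - 63*z^3 - 224*z^2 + 455*z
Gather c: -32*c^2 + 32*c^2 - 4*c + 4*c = 0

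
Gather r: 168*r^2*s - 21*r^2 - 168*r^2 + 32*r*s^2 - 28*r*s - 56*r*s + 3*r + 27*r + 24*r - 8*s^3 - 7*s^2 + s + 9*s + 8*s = r^2*(168*s - 189) + r*(32*s^2 - 84*s + 54) - 8*s^3 - 7*s^2 + 18*s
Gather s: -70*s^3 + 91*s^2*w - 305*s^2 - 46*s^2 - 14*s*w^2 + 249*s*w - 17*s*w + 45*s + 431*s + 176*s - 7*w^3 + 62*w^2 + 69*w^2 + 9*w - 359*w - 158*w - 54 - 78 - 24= -70*s^3 + s^2*(91*w - 351) + s*(-14*w^2 + 232*w + 652) - 7*w^3 + 131*w^2 - 508*w - 156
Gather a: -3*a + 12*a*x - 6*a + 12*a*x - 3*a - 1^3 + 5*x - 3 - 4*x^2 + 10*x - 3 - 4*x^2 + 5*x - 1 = a*(24*x - 12) - 8*x^2 + 20*x - 8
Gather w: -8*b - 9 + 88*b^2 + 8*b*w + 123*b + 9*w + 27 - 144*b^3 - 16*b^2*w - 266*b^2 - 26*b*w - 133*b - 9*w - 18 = -144*b^3 - 178*b^2 - 18*b + w*(-16*b^2 - 18*b)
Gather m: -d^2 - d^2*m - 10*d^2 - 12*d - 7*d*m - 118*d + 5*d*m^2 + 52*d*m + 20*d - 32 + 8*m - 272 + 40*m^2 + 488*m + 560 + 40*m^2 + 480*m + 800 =-11*d^2 - 110*d + m^2*(5*d + 80) + m*(-d^2 + 45*d + 976) + 1056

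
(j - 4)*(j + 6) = j^2 + 2*j - 24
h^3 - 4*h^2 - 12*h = h*(h - 6)*(h + 2)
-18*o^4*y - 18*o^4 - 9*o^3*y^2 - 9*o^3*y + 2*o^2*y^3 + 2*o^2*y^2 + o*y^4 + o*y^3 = (-3*o + y)*(2*o + y)*(3*o + y)*(o*y + o)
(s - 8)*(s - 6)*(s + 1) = s^3 - 13*s^2 + 34*s + 48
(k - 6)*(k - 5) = k^2 - 11*k + 30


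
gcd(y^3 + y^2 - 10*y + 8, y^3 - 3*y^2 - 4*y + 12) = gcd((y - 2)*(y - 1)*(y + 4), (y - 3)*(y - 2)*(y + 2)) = y - 2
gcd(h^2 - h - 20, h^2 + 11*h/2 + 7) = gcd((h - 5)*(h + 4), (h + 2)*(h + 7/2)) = 1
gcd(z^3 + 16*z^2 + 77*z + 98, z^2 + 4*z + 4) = z + 2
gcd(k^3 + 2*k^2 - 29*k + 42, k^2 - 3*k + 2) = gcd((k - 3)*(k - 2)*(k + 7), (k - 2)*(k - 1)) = k - 2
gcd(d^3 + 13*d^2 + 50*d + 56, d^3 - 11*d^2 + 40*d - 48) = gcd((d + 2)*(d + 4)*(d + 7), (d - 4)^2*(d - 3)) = 1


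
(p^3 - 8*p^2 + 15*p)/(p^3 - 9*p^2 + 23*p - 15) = p/(p - 1)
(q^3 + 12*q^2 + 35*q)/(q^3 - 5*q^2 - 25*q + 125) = q*(q + 7)/(q^2 - 10*q + 25)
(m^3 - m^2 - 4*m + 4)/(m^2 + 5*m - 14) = (m^2 + m - 2)/(m + 7)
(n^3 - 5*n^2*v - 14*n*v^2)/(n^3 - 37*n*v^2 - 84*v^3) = n*(n + 2*v)/(n^2 + 7*n*v + 12*v^2)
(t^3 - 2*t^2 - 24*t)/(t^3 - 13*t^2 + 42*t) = (t + 4)/(t - 7)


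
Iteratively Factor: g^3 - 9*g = (g + 3)*(g^2 - 3*g) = (g - 3)*(g + 3)*(g)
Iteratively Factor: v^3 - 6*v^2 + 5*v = (v)*(v^2 - 6*v + 5) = v*(v - 5)*(v - 1)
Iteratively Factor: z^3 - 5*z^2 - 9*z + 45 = (z - 3)*(z^2 - 2*z - 15) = (z - 5)*(z - 3)*(z + 3)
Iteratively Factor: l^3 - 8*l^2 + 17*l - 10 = (l - 2)*(l^2 - 6*l + 5) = (l - 2)*(l - 1)*(l - 5)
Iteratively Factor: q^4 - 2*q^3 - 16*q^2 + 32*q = (q + 4)*(q^3 - 6*q^2 + 8*q) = q*(q + 4)*(q^2 - 6*q + 8) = q*(q - 4)*(q + 4)*(q - 2)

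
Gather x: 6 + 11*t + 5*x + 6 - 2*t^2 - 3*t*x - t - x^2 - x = -2*t^2 + 10*t - x^2 + x*(4 - 3*t) + 12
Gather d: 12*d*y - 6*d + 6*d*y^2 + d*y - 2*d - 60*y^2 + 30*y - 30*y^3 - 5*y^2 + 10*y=d*(6*y^2 + 13*y - 8) - 30*y^3 - 65*y^2 + 40*y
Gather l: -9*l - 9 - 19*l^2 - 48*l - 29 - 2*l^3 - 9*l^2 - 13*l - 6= -2*l^3 - 28*l^2 - 70*l - 44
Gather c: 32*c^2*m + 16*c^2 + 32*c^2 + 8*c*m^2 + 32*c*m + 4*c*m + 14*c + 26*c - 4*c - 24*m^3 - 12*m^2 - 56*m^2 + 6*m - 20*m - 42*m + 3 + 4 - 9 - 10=c^2*(32*m + 48) + c*(8*m^2 + 36*m + 36) - 24*m^3 - 68*m^2 - 56*m - 12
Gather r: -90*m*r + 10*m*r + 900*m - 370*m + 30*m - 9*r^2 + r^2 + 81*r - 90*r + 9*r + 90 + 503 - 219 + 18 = -80*m*r + 560*m - 8*r^2 + 392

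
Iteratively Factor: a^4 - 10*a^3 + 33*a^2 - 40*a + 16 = (a - 1)*(a^3 - 9*a^2 + 24*a - 16) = (a - 1)^2*(a^2 - 8*a + 16) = (a - 4)*(a - 1)^2*(a - 4)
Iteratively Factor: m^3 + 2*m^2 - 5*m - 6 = (m + 3)*(m^2 - m - 2) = (m + 1)*(m + 3)*(m - 2)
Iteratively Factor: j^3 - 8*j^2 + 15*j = (j - 5)*(j^2 - 3*j) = j*(j - 5)*(j - 3)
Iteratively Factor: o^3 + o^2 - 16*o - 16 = (o + 1)*(o^2 - 16) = (o - 4)*(o + 1)*(o + 4)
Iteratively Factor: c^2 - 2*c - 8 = (c + 2)*(c - 4)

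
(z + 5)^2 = z^2 + 10*z + 25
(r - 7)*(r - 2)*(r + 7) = r^3 - 2*r^2 - 49*r + 98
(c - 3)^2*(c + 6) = c^3 - 27*c + 54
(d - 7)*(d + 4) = d^2 - 3*d - 28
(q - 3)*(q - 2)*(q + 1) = q^3 - 4*q^2 + q + 6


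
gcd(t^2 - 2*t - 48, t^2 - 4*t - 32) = t - 8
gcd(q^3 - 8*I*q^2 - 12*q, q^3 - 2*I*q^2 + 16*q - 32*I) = q - 2*I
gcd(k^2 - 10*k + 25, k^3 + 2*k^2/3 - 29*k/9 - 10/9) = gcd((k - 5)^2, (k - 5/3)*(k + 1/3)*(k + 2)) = 1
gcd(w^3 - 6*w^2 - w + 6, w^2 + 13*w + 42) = 1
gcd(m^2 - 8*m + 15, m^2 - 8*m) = 1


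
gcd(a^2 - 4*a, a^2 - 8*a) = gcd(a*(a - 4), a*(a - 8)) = a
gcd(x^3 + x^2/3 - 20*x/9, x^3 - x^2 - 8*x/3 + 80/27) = x^2 + x/3 - 20/9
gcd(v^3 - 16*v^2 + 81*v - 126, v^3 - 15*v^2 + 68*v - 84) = v^2 - 13*v + 42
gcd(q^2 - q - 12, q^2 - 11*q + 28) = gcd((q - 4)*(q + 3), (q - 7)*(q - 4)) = q - 4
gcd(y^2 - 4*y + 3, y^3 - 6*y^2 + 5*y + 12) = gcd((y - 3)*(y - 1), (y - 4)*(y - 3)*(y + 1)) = y - 3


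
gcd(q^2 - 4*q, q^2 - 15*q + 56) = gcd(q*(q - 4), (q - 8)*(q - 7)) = 1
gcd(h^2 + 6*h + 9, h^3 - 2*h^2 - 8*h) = 1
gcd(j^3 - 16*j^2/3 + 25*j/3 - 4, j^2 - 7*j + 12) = j - 3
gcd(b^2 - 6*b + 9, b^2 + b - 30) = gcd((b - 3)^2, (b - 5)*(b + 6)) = 1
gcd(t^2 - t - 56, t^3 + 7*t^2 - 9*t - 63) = t + 7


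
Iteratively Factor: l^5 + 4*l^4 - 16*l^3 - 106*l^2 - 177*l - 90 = (l + 3)*(l^4 + l^3 - 19*l^2 - 49*l - 30) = (l + 1)*(l + 3)*(l^3 - 19*l - 30) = (l - 5)*(l + 1)*(l + 3)*(l^2 + 5*l + 6) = (l - 5)*(l + 1)*(l + 3)^2*(l + 2)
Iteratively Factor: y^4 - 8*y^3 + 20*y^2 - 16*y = (y - 4)*(y^3 - 4*y^2 + 4*y) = (y - 4)*(y - 2)*(y^2 - 2*y) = (y - 4)*(y - 2)^2*(y)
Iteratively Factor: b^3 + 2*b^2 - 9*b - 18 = (b + 3)*(b^2 - b - 6) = (b - 3)*(b + 3)*(b + 2)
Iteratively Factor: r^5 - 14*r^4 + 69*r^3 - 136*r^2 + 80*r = (r)*(r^4 - 14*r^3 + 69*r^2 - 136*r + 80) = r*(r - 1)*(r^3 - 13*r^2 + 56*r - 80) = r*(r - 4)*(r - 1)*(r^2 - 9*r + 20) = r*(r - 5)*(r - 4)*(r - 1)*(r - 4)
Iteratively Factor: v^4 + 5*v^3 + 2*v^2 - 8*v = (v + 2)*(v^3 + 3*v^2 - 4*v) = (v + 2)*(v + 4)*(v^2 - v) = (v - 1)*(v + 2)*(v + 4)*(v)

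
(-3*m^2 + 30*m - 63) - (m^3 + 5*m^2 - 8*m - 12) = -m^3 - 8*m^2 + 38*m - 51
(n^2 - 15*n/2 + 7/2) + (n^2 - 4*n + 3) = 2*n^2 - 23*n/2 + 13/2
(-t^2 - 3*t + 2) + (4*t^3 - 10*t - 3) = 4*t^3 - t^2 - 13*t - 1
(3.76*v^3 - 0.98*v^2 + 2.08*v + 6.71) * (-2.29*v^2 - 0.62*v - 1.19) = -8.6104*v^5 - 0.0869999999999997*v^4 - 8.63*v^3 - 15.4893*v^2 - 6.6354*v - 7.9849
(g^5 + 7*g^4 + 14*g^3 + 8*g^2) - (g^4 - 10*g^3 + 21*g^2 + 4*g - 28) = g^5 + 6*g^4 + 24*g^3 - 13*g^2 - 4*g + 28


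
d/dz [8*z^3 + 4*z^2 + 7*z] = 24*z^2 + 8*z + 7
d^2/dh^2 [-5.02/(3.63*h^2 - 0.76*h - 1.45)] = (-132.296076*h^2 + 27.698352*h + 5.02*(7.26*h - 0.76)*(14.52*h - 1.52) + 52.84554)/(-3.63*h^2 + 0.76*h + 1.45)^3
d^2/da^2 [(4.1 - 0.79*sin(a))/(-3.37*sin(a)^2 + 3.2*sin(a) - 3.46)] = (-8.971951*sin(a)^5 + 177.7338*sin(a)^4 - 59.42995*sin(a)^3 - 437.3699*sin(a)^2 + 245.954688*sin(a) + 29.1394)/(38.272753*sin(a)^6 - 109.02624*sin(a)^5 + 221.411022*sin(a)^4 - 256.64384*sin(a)^3 + 227.324076*sin(a)^2 - 114.92736*sin(a) + 41.421736)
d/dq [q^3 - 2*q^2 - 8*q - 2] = 3*q^2 - 4*q - 8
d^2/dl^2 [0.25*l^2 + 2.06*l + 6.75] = 0.500000000000000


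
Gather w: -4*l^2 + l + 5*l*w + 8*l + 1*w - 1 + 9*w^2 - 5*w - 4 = -4*l^2 + 9*l + 9*w^2 + w*(5*l - 4) - 5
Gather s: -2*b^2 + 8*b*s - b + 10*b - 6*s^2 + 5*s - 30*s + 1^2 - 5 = -2*b^2 + 9*b - 6*s^2 + s*(8*b - 25) - 4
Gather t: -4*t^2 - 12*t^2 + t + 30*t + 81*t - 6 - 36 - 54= -16*t^2 + 112*t - 96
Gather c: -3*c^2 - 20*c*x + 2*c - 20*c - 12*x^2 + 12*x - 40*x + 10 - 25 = -3*c^2 + c*(-20*x - 18) - 12*x^2 - 28*x - 15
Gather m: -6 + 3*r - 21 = 3*r - 27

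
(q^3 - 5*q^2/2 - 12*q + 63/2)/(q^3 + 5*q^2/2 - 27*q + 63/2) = (2*q^2 + q - 21)/(2*q^2 + 11*q - 21)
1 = 1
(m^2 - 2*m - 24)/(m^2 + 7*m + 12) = (m - 6)/(m + 3)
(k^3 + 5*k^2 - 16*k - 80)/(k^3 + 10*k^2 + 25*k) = (k^2 - 16)/(k*(k + 5))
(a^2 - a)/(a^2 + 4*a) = (a - 1)/(a + 4)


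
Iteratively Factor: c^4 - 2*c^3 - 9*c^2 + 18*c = (c - 3)*(c^3 + c^2 - 6*c) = (c - 3)*(c + 3)*(c^2 - 2*c) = (c - 3)*(c - 2)*(c + 3)*(c)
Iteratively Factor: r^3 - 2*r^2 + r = (r - 1)*(r^2 - r) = (r - 1)^2*(r)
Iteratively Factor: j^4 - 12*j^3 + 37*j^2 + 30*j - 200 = (j - 5)*(j^3 - 7*j^2 + 2*j + 40) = (j - 5)*(j + 2)*(j^2 - 9*j + 20) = (j - 5)^2*(j + 2)*(j - 4)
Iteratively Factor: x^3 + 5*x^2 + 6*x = (x + 2)*(x^2 + 3*x) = x*(x + 2)*(x + 3)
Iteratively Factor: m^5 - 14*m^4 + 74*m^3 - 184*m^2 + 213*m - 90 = (m - 5)*(m^4 - 9*m^3 + 29*m^2 - 39*m + 18) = (m - 5)*(m - 3)*(m^3 - 6*m^2 + 11*m - 6) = (m - 5)*(m - 3)*(m - 2)*(m^2 - 4*m + 3) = (m - 5)*(m - 3)^2*(m - 2)*(m - 1)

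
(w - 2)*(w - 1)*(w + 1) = w^3 - 2*w^2 - w + 2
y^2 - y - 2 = (y - 2)*(y + 1)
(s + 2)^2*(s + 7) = s^3 + 11*s^2 + 32*s + 28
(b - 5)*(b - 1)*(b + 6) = b^3 - 31*b + 30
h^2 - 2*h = h*(h - 2)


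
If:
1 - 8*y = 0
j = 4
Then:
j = 4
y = 1/8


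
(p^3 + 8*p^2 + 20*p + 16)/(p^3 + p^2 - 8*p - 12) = (p + 4)/(p - 3)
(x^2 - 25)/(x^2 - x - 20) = (x + 5)/(x + 4)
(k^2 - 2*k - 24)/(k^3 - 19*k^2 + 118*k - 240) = (k + 4)/(k^2 - 13*k + 40)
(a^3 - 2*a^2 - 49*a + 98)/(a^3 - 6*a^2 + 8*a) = (a^2 - 49)/(a*(a - 4))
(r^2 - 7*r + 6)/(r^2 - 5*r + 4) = (r - 6)/(r - 4)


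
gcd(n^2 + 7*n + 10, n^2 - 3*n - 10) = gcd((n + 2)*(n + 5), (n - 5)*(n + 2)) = n + 2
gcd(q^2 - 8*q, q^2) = q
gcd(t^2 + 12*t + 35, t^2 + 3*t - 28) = t + 7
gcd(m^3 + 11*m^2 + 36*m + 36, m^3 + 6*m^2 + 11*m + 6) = m^2 + 5*m + 6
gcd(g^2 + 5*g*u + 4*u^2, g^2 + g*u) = g + u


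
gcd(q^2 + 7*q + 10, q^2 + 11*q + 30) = q + 5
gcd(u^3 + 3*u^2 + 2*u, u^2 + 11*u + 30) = 1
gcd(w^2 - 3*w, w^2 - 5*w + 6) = w - 3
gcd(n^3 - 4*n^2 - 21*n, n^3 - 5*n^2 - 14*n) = n^2 - 7*n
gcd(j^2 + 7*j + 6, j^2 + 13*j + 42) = j + 6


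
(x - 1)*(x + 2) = x^2 + x - 2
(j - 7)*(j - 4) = j^2 - 11*j + 28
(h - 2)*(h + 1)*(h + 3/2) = h^3 + h^2/2 - 7*h/2 - 3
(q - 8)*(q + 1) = q^2 - 7*q - 8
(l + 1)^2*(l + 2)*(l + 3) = l^4 + 7*l^3 + 17*l^2 + 17*l + 6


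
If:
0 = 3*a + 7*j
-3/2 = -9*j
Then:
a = -7/18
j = 1/6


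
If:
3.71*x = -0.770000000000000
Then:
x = -0.21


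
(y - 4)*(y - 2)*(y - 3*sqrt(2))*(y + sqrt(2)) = y^4 - 6*y^3 - 2*sqrt(2)*y^3 + 2*y^2 + 12*sqrt(2)*y^2 - 16*sqrt(2)*y + 36*y - 48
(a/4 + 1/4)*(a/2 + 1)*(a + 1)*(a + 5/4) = a^4/8 + 21*a^3/32 + 5*a^2/4 + 33*a/32 + 5/16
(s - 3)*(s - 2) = s^2 - 5*s + 6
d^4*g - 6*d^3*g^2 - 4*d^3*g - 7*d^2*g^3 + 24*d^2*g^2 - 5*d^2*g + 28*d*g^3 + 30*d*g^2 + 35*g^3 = (d - 5)*(d - 7*g)*(d + g)*(d*g + g)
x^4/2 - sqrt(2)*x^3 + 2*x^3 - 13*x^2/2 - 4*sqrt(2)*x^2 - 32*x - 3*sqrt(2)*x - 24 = (x/2 + sqrt(2))*(x + 1)*(x + 3)*(x - 4*sqrt(2))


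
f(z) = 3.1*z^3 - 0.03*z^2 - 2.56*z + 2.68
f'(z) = 9.3*z^2 - 0.06*z - 2.56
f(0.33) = 1.94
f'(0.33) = -1.57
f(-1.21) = 0.24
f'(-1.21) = 11.13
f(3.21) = 96.69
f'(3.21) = 93.08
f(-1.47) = -3.47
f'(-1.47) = 17.62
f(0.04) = 2.58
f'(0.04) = -2.55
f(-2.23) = -26.14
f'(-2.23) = 43.82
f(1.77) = 15.25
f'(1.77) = 26.47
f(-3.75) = -151.62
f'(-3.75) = 128.45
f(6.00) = 655.84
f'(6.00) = 331.88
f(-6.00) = -652.64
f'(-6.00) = 332.60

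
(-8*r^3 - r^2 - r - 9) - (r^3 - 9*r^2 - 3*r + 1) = -9*r^3 + 8*r^2 + 2*r - 10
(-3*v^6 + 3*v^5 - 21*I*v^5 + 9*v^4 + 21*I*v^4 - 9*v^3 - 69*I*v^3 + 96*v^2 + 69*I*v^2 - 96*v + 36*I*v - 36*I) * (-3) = 9*v^6 - 9*v^5 + 63*I*v^5 - 27*v^4 - 63*I*v^4 + 27*v^3 + 207*I*v^3 - 288*v^2 - 207*I*v^2 + 288*v - 108*I*v + 108*I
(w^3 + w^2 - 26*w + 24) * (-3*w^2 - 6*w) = -3*w^5 - 9*w^4 + 72*w^3 + 84*w^2 - 144*w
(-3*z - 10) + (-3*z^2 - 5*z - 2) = -3*z^2 - 8*z - 12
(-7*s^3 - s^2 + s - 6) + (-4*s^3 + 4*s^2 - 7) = -11*s^3 + 3*s^2 + s - 13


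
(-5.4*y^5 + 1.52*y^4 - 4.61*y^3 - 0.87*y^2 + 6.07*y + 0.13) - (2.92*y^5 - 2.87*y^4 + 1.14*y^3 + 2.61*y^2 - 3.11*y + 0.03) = -8.32*y^5 + 4.39*y^4 - 5.75*y^3 - 3.48*y^2 + 9.18*y + 0.1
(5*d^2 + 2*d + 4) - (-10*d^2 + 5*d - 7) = 15*d^2 - 3*d + 11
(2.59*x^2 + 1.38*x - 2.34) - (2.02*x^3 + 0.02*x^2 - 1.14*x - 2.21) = -2.02*x^3 + 2.57*x^2 + 2.52*x - 0.13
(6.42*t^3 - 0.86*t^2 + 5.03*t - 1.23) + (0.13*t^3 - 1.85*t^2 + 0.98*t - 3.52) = 6.55*t^3 - 2.71*t^2 + 6.01*t - 4.75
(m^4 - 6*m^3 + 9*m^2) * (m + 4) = m^5 - 2*m^4 - 15*m^3 + 36*m^2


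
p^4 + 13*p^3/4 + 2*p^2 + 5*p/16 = p*(p + 1/4)*(p + 1/2)*(p + 5/2)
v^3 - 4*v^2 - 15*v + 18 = (v - 6)*(v - 1)*(v + 3)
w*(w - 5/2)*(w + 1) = w^3 - 3*w^2/2 - 5*w/2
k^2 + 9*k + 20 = (k + 4)*(k + 5)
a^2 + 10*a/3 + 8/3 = (a + 4/3)*(a + 2)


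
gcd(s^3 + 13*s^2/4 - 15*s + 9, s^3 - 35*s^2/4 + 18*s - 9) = s^2 - 11*s/4 + 3/2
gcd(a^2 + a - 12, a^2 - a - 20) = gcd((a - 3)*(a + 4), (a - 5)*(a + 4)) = a + 4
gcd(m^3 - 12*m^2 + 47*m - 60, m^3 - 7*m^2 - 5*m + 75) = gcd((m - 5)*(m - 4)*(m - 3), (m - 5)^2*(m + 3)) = m - 5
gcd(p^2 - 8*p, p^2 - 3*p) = p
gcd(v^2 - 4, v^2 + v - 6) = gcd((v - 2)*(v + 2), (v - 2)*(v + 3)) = v - 2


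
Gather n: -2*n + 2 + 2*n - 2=0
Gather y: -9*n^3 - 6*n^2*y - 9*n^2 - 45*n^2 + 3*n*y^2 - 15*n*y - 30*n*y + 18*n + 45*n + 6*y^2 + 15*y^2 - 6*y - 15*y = -9*n^3 - 54*n^2 + 63*n + y^2*(3*n + 21) + y*(-6*n^2 - 45*n - 21)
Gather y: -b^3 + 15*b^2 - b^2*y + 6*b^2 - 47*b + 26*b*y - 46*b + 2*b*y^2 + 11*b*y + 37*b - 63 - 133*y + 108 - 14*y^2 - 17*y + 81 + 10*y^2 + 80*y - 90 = -b^3 + 21*b^2 - 56*b + y^2*(2*b - 4) + y*(-b^2 + 37*b - 70) + 36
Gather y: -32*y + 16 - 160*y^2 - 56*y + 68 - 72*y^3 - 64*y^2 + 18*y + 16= -72*y^3 - 224*y^2 - 70*y + 100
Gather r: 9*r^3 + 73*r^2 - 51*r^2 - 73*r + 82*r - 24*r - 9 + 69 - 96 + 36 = 9*r^3 + 22*r^2 - 15*r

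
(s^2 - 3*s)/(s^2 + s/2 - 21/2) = 2*s/(2*s + 7)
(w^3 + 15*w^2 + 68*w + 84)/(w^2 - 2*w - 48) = (w^2 + 9*w + 14)/(w - 8)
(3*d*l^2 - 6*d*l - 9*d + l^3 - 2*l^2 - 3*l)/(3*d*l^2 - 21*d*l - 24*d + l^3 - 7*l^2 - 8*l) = (l - 3)/(l - 8)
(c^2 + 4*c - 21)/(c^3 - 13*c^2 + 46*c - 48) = (c + 7)/(c^2 - 10*c + 16)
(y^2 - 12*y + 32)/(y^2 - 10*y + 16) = (y - 4)/(y - 2)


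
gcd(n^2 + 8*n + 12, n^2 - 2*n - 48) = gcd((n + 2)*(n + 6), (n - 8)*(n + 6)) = n + 6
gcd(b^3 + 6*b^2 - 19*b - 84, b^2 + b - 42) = b + 7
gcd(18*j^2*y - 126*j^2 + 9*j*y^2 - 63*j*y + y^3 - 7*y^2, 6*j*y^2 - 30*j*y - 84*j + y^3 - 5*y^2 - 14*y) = 6*j*y - 42*j + y^2 - 7*y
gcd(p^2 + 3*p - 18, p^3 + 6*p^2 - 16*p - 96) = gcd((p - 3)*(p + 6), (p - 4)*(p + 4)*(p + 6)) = p + 6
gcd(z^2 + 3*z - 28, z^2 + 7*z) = z + 7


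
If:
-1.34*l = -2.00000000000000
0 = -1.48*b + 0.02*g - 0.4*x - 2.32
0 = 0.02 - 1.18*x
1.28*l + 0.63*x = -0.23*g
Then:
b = -1.69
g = -8.35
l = 1.49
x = 0.02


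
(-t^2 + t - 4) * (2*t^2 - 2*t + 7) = -2*t^4 + 4*t^3 - 17*t^2 + 15*t - 28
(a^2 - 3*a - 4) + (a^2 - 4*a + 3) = 2*a^2 - 7*a - 1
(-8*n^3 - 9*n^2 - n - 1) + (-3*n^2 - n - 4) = -8*n^3 - 12*n^2 - 2*n - 5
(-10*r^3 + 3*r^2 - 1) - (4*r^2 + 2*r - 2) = -10*r^3 - r^2 - 2*r + 1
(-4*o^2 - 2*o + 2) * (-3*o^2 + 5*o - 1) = 12*o^4 - 14*o^3 - 12*o^2 + 12*o - 2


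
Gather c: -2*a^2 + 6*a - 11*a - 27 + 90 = -2*a^2 - 5*a + 63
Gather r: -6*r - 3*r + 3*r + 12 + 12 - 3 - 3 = 18 - 6*r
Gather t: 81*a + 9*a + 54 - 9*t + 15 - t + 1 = 90*a - 10*t + 70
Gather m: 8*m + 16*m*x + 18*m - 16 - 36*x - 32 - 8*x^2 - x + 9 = m*(16*x + 26) - 8*x^2 - 37*x - 39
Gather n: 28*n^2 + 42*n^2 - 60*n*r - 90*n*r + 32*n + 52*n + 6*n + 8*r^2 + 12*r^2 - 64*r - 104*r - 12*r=70*n^2 + n*(90 - 150*r) + 20*r^2 - 180*r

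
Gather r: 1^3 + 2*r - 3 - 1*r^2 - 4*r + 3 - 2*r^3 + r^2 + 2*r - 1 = -2*r^3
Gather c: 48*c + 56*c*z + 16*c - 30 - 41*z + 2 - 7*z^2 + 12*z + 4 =c*(56*z + 64) - 7*z^2 - 29*z - 24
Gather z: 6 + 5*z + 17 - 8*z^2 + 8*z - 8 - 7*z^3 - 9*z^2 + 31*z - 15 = -7*z^3 - 17*z^2 + 44*z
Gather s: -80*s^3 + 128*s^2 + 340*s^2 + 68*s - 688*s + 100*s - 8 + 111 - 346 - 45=-80*s^3 + 468*s^2 - 520*s - 288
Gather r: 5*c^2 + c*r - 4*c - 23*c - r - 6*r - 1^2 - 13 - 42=5*c^2 - 27*c + r*(c - 7) - 56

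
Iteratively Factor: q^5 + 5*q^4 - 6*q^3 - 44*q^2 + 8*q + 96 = (q + 2)*(q^4 + 3*q^3 - 12*q^2 - 20*q + 48) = (q - 2)*(q + 2)*(q^3 + 5*q^2 - 2*q - 24) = (q - 2)*(q + 2)*(q + 4)*(q^2 + q - 6) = (q - 2)*(q + 2)*(q + 3)*(q + 4)*(q - 2)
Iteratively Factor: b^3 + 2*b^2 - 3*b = (b - 1)*(b^2 + 3*b) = b*(b - 1)*(b + 3)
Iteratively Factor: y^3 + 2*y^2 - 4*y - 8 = (y + 2)*(y^2 - 4) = (y + 2)^2*(y - 2)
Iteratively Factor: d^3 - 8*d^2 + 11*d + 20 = (d - 5)*(d^2 - 3*d - 4) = (d - 5)*(d + 1)*(d - 4)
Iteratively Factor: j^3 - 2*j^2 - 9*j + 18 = (j - 3)*(j^2 + j - 6) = (j - 3)*(j + 3)*(j - 2)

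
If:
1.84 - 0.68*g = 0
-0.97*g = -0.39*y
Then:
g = 2.71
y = 6.73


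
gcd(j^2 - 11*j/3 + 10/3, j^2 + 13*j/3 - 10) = j - 5/3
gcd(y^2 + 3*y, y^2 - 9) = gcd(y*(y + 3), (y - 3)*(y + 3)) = y + 3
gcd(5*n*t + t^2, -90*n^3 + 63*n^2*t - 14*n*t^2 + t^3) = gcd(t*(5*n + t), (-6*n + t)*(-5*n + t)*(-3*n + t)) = 1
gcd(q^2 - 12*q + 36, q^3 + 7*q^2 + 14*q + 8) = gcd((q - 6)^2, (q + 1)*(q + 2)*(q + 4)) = 1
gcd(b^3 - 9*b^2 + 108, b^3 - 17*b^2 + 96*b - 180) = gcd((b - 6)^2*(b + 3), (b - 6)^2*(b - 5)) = b^2 - 12*b + 36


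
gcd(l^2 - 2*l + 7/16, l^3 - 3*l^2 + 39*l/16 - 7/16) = l^2 - 2*l + 7/16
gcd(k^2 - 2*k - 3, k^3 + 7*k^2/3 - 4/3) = k + 1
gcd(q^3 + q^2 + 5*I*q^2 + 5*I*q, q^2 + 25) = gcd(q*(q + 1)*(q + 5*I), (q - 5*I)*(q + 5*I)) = q + 5*I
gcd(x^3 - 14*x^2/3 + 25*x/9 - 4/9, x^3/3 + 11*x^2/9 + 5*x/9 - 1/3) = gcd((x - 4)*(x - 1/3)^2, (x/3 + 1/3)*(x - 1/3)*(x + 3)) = x - 1/3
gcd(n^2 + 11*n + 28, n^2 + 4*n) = n + 4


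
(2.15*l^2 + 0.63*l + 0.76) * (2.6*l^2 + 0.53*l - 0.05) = 5.59*l^4 + 2.7775*l^3 + 2.2024*l^2 + 0.3713*l - 0.038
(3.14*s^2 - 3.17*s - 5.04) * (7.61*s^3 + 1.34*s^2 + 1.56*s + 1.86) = 23.8954*s^5 - 19.9161*s^4 - 37.7038*s^3 - 5.8584*s^2 - 13.7586*s - 9.3744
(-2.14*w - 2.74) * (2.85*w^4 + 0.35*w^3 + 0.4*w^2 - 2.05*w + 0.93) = -6.099*w^5 - 8.558*w^4 - 1.815*w^3 + 3.291*w^2 + 3.6268*w - 2.5482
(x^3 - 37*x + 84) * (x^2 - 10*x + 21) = x^5 - 10*x^4 - 16*x^3 + 454*x^2 - 1617*x + 1764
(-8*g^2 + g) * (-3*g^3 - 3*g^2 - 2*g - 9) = 24*g^5 + 21*g^4 + 13*g^3 + 70*g^2 - 9*g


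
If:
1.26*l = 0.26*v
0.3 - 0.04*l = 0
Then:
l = 7.50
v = 36.35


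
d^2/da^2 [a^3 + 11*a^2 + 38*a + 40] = 6*a + 22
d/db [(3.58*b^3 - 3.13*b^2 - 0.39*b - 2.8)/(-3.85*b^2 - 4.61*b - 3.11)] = (-13.783*b^4 - 33.0076*b^3 - 20.4736*b^2 - 2.0914*b - 11.6951)/(14.8225*b^4 + 35.497*b^3 + 45.1991*b^2 + 28.6742*b + 9.6721)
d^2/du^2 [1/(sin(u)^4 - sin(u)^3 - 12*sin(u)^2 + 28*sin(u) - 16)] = (-16*sin(u)^5 - 57*sin(u)^4 - 2*sin(u)^3 + 248*sin(u)^2 + 48*sin(u) - 296)/((sin(u) - 2)^4*(sin(u) - 1)^2*(sin(u) + 4)^3)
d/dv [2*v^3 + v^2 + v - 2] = 6*v^2 + 2*v + 1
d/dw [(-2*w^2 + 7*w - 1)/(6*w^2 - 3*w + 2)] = (-36*w^2 + 4*w + 11)/(36*w^4 - 36*w^3 + 33*w^2 - 12*w + 4)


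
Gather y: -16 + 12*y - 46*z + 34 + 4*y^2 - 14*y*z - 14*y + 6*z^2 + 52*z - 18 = 4*y^2 + y*(-14*z - 2) + 6*z^2 + 6*z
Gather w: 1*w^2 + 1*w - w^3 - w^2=-w^3 + w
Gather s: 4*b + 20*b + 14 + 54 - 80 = 24*b - 12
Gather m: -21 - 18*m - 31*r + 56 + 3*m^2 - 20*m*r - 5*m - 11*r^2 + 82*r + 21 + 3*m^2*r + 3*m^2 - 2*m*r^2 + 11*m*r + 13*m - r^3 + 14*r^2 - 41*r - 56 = m^2*(3*r + 6) + m*(-2*r^2 - 9*r - 10) - r^3 + 3*r^2 + 10*r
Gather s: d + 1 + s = d + s + 1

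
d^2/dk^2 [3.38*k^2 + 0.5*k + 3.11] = 6.76000000000000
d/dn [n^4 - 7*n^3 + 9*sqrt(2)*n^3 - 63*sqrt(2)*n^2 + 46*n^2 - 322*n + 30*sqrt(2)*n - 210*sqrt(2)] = 4*n^3 - 21*n^2 + 27*sqrt(2)*n^2 - 126*sqrt(2)*n + 92*n - 322 + 30*sqrt(2)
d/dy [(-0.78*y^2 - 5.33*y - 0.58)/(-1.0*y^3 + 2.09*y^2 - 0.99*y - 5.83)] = (-0.78*y^4 - 10.66*y^3 + 10.1719*y^2 + 11.5192*y + 30.4997)/(1.0*y^6 - 4.18*y^5 + 6.3481*y^4 + 7.5218*y^3 - 23.3893*y^2 + 11.5434*y + 33.9889)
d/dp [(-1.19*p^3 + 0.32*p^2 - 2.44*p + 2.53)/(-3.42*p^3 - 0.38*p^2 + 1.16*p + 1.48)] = (1.5466*p^4 - 19.4504*p^3 + 20.1182*p^2 + 2.87*p - 6.546)/(11.6964*p^6 + 2.5992*p^5 - 7.79*p^4 - 11.0048*p^3 + 0.2208*p^2 + 3.4336*p + 2.1904)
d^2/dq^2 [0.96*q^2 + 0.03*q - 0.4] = 1.92000000000000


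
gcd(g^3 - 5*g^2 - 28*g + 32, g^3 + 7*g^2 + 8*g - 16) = g^2 + 3*g - 4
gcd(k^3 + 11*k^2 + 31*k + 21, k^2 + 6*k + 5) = k + 1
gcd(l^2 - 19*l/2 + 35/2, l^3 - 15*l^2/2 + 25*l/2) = l - 5/2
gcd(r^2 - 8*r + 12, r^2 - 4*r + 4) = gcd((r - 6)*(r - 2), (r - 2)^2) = r - 2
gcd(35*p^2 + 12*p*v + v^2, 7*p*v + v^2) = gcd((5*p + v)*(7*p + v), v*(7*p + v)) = 7*p + v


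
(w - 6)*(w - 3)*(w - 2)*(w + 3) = w^4 - 8*w^3 + 3*w^2 + 72*w - 108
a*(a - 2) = a^2 - 2*a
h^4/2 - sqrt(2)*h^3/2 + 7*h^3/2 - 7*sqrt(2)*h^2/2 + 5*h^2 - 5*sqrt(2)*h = h*(h/2 + 1)*(h + 5)*(h - sqrt(2))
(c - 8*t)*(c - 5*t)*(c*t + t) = c^3*t - 13*c^2*t^2 + c^2*t + 40*c*t^3 - 13*c*t^2 + 40*t^3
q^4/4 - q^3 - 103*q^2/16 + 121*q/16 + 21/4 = (q/4 + 1)*(q - 7)*(q - 3/2)*(q + 1/2)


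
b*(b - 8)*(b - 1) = b^3 - 9*b^2 + 8*b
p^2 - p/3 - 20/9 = (p - 5/3)*(p + 4/3)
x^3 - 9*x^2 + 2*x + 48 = (x - 8)*(x - 3)*(x + 2)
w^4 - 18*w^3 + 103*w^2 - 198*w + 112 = (w - 8)*(w - 7)*(w - 2)*(w - 1)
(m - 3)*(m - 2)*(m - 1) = m^3 - 6*m^2 + 11*m - 6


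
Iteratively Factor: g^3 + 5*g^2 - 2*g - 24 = (g + 3)*(g^2 + 2*g - 8) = (g - 2)*(g + 3)*(g + 4)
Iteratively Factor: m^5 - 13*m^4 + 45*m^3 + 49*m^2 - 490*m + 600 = (m - 5)*(m^4 - 8*m^3 + 5*m^2 + 74*m - 120) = (m - 5)^2*(m^3 - 3*m^2 - 10*m + 24) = (m - 5)^2*(m - 4)*(m^2 + m - 6) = (m - 5)^2*(m - 4)*(m - 2)*(m + 3)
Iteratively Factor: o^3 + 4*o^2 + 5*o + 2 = (o + 1)*(o^2 + 3*o + 2) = (o + 1)^2*(o + 2)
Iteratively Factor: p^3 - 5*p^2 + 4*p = (p)*(p^2 - 5*p + 4) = p*(p - 4)*(p - 1)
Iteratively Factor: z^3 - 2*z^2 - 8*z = (z)*(z^2 - 2*z - 8) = z*(z + 2)*(z - 4)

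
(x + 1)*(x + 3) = x^2 + 4*x + 3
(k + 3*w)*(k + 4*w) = k^2 + 7*k*w + 12*w^2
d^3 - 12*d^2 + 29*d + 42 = (d - 7)*(d - 6)*(d + 1)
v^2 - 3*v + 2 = (v - 2)*(v - 1)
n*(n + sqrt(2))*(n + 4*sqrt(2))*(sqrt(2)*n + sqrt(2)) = sqrt(2)*n^4 + sqrt(2)*n^3 + 10*n^3 + 10*n^2 + 8*sqrt(2)*n^2 + 8*sqrt(2)*n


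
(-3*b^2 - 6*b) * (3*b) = -9*b^3 - 18*b^2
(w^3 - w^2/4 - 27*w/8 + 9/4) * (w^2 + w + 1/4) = w^5 + 3*w^4/4 - 27*w^3/8 - 19*w^2/16 + 45*w/32 + 9/16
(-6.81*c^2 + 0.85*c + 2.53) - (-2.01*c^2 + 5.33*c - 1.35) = -4.8*c^2 - 4.48*c + 3.88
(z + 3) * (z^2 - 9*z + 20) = z^3 - 6*z^2 - 7*z + 60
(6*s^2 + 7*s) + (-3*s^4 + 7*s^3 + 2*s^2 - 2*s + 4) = -3*s^4 + 7*s^3 + 8*s^2 + 5*s + 4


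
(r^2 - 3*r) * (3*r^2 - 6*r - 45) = 3*r^4 - 15*r^3 - 27*r^2 + 135*r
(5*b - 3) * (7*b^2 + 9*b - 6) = 35*b^3 + 24*b^2 - 57*b + 18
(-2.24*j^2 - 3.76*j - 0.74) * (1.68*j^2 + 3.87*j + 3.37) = -3.7632*j^4 - 14.9856*j^3 - 23.3432*j^2 - 15.535*j - 2.4938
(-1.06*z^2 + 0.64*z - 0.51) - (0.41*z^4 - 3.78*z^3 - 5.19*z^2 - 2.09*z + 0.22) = -0.41*z^4 + 3.78*z^3 + 4.13*z^2 + 2.73*z - 0.73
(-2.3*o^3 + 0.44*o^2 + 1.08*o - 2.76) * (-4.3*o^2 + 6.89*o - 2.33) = 9.89*o^5 - 17.739*o^4 + 3.7466*o^3 + 18.284*o^2 - 21.5328*o + 6.4308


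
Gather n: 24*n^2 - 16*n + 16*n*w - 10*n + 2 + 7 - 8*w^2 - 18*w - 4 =24*n^2 + n*(16*w - 26) - 8*w^2 - 18*w + 5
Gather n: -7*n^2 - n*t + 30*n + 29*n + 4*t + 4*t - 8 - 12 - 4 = -7*n^2 + n*(59 - t) + 8*t - 24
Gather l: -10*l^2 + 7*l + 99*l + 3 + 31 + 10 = -10*l^2 + 106*l + 44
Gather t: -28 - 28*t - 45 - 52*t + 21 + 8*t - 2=-72*t - 54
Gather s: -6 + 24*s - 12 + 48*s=72*s - 18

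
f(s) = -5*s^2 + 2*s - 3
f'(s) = 2 - 10*s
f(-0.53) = -5.46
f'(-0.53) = 7.30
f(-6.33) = -216.00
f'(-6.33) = 65.30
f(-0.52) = -5.39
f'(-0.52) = 7.20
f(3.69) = -63.70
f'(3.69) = -34.90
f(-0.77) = -7.50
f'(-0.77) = 9.70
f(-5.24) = -150.77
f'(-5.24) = 54.40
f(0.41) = -3.02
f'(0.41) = -2.10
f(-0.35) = -4.31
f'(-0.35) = 5.50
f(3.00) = -42.00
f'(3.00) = -28.00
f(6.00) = -171.00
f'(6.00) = -58.00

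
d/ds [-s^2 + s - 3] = 1 - 2*s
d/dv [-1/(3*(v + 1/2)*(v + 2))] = 2*(4*v + 5)/(3*(v + 2)^2*(2*v + 1)^2)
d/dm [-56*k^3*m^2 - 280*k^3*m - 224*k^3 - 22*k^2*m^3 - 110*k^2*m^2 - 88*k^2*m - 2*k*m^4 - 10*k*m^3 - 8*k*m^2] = 2*k*(-56*k^2*m - 140*k^2 - 33*k*m^2 - 110*k*m - 44*k - 4*m^3 - 15*m^2 - 8*m)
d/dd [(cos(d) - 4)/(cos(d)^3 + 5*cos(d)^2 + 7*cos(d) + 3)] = (-9*cos(d) + cos(2*d) - 30)*sin(d)/((cos(d) + 1)^3*(cos(d) + 3)^2)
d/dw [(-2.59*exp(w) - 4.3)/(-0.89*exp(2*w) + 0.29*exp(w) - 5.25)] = (-2.3051*exp(2*w) - 7.654*exp(w) + 14.8445)*exp(w)/(0.7921*exp(4*w) - 0.5162*exp(3*w) + 9.4291*exp(2*w) - 3.045*exp(w) + 27.5625)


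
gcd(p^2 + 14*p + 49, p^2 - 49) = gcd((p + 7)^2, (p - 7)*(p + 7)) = p + 7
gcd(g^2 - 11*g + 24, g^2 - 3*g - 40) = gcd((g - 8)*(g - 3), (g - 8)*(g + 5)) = g - 8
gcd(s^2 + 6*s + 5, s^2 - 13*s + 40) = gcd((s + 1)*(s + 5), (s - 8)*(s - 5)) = 1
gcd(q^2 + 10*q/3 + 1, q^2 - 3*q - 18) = q + 3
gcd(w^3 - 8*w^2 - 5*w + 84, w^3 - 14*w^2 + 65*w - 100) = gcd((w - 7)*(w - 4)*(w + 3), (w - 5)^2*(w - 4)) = w - 4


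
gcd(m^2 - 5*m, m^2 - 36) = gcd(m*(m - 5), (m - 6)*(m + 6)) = 1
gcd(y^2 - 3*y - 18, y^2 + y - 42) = y - 6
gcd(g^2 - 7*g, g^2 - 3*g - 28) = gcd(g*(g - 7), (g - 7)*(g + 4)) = g - 7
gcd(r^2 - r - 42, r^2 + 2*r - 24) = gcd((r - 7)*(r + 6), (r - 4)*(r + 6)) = r + 6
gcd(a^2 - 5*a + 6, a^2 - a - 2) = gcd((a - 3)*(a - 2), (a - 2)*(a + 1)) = a - 2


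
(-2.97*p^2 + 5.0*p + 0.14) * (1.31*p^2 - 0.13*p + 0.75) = -3.8907*p^4 + 6.9361*p^3 - 2.6941*p^2 + 3.7318*p + 0.105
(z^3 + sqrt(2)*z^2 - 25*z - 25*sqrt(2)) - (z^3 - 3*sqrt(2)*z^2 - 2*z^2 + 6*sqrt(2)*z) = 2*z^2 + 4*sqrt(2)*z^2 - 25*z - 6*sqrt(2)*z - 25*sqrt(2)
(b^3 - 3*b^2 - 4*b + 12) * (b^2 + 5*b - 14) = b^5 + 2*b^4 - 33*b^3 + 34*b^2 + 116*b - 168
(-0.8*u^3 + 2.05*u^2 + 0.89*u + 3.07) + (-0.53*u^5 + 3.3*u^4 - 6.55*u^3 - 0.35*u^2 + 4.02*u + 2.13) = -0.53*u^5 + 3.3*u^4 - 7.35*u^3 + 1.7*u^2 + 4.91*u + 5.2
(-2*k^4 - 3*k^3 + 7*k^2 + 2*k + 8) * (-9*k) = 18*k^5 + 27*k^4 - 63*k^3 - 18*k^2 - 72*k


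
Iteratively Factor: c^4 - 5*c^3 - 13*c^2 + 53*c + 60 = (c - 5)*(c^3 - 13*c - 12) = (c - 5)*(c + 1)*(c^2 - c - 12) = (c - 5)*(c - 4)*(c + 1)*(c + 3)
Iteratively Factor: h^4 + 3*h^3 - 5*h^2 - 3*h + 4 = (h - 1)*(h^3 + 4*h^2 - h - 4) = (h - 1)*(h + 1)*(h^2 + 3*h - 4) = (h - 1)^2*(h + 1)*(h + 4)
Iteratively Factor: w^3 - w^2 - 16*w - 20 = (w + 2)*(w^2 - 3*w - 10) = (w + 2)^2*(w - 5)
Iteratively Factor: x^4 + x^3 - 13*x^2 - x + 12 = (x - 3)*(x^3 + 4*x^2 - x - 4) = (x - 3)*(x + 1)*(x^2 + 3*x - 4) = (x - 3)*(x + 1)*(x + 4)*(x - 1)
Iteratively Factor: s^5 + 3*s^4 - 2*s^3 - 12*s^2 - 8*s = (s)*(s^4 + 3*s^3 - 2*s^2 - 12*s - 8) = s*(s + 2)*(s^3 + s^2 - 4*s - 4) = s*(s - 2)*(s + 2)*(s^2 + 3*s + 2) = s*(s - 2)*(s + 1)*(s + 2)*(s + 2)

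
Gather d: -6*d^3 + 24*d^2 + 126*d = -6*d^3 + 24*d^2 + 126*d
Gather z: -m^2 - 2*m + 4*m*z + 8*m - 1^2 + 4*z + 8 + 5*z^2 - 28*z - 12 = -m^2 + 6*m + 5*z^2 + z*(4*m - 24) - 5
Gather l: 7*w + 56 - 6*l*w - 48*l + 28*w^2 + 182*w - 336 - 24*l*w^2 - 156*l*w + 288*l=l*(-24*w^2 - 162*w + 240) + 28*w^2 + 189*w - 280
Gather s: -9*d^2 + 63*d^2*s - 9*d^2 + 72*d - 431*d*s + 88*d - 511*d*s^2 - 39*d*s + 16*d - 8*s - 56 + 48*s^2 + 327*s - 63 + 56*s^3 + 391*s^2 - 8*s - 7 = -18*d^2 + 176*d + 56*s^3 + s^2*(439 - 511*d) + s*(63*d^2 - 470*d + 311) - 126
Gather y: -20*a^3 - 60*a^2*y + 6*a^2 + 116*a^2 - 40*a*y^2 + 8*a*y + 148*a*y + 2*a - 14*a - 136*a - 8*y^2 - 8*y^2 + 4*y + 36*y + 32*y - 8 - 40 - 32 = -20*a^3 + 122*a^2 - 148*a + y^2*(-40*a - 16) + y*(-60*a^2 + 156*a + 72) - 80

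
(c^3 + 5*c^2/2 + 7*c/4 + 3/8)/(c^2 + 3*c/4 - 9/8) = (4*c^2 + 4*c + 1)/(4*c - 3)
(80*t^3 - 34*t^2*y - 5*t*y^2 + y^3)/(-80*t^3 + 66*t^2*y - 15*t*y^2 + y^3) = (5*t + y)/(-5*t + y)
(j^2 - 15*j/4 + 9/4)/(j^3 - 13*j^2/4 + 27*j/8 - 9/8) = 2*(j - 3)/(2*j^2 - 5*j + 3)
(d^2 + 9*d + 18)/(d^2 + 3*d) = (d + 6)/d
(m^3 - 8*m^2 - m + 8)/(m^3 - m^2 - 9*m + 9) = (m^2 - 7*m - 8)/(m^2 - 9)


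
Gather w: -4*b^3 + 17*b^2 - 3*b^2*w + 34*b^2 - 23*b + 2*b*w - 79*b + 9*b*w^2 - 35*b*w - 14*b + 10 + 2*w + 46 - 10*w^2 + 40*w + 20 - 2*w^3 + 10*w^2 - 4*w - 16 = -4*b^3 + 51*b^2 + 9*b*w^2 - 116*b - 2*w^3 + w*(-3*b^2 - 33*b + 38) + 60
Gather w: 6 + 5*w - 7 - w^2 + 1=-w^2 + 5*w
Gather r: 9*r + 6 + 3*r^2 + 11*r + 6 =3*r^2 + 20*r + 12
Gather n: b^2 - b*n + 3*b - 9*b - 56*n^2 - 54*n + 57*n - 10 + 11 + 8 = b^2 - 6*b - 56*n^2 + n*(3 - b) + 9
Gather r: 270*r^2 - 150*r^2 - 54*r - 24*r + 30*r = 120*r^2 - 48*r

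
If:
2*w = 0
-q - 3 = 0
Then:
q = -3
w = 0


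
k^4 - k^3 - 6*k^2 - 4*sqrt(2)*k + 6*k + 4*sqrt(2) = (k - 1)*(k - 2*sqrt(2))*(k + sqrt(2))^2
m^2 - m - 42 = (m - 7)*(m + 6)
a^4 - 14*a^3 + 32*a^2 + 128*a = a*(a - 8)^2*(a + 2)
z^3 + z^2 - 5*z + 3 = (z - 1)^2*(z + 3)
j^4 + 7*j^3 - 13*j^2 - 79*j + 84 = (j - 3)*(j - 1)*(j + 4)*(j + 7)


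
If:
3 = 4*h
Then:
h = 3/4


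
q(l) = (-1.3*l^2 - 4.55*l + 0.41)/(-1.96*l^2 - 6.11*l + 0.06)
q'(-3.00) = -19.37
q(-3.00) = 3.15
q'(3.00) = -0.00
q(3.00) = 0.69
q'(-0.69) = 0.07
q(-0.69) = 0.88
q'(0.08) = 12.02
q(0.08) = -0.09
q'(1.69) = 0.01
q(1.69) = 0.69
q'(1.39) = 0.02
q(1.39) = 0.69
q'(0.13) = 4.08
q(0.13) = 0.27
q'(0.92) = 0.05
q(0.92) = 0.68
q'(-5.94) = -0.04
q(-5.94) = 0.56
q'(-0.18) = 1.61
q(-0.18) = 1.08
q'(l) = (-2.6*l - 4.55)/(-1.96*l^2 - 6.11*l + 0.06) + (3.92*l + 6.11)*(-1.3*l^2 - 4.55*l + 0.41)/(-1.96*l^2 - 6.11*l + 0.06)^2 = (-0.974999999999998*l^2 + 1.4512*l + 2.2321)/(3.8416*l^4 + 23.9512*l^3 + 37.0969*l^2 - 0.7332*l + 0.0036)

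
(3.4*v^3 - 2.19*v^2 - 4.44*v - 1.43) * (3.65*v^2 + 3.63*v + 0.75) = 12.41*v^5 + 4.3485*v^4 - 21.6057*v^3 - 22.9792*v^2 - 8.5209*v - 1.0725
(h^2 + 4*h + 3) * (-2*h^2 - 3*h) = -2*h^4 - 11*h^3 - 18*h^2 - 9*h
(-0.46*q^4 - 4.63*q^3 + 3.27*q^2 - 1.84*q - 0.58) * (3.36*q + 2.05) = -1.5456*q^5 - 16.4998*q^4 + 1.4957*q^3 + 0.521099999999999*q^2 - 5.7208*q - 1.189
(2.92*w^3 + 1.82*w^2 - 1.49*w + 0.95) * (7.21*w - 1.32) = 21.0532*w^4 + 9.2678*w^3 - 13.1453*w^2 + 8.8163*w - 1.254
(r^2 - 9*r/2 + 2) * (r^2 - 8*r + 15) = r^4 - 25*r^3/2 + 53*r^2 - 167*r/2 + 30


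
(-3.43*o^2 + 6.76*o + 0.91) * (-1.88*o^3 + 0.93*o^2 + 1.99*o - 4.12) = 6.4484*o^5 - 15.8987*o^4 - 2.2497*o^3 + 28.4303*o^2 - 26.0403*o - 3.7492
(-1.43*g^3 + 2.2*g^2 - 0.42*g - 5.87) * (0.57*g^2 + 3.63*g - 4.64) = -0.8151*g^5 - 3.9369*g^4 + 14.3818*g^3 - 15.0785*g^2 - 19.3593*g + 27.2368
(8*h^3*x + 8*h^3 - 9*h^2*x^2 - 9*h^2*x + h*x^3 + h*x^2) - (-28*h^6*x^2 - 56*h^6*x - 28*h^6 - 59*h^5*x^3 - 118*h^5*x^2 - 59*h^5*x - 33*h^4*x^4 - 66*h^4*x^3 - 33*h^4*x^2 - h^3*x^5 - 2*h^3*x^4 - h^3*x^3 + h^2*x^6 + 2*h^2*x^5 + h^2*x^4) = 28*h^6*x^2 + 56*h^6*x + 28*h^6 + 59*h^5*x^3 + 118*h^5*x^2 + 59*h^5*x + 33*h^4*x^4 + 66*h^4*x^3 + 33*h^4*x^2 + h^3*x^5 + 2*h^3*x^4 + h^3*x^3 + 8*h^3*x + 8*h^3 - h^2*x^6 - 2*h^2*x^5 - h^2*x^4 - 9*h^2*x^2 - 9*h^2*x + h*x^3 + h*x^2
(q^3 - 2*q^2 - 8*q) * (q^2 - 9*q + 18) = q^5 - 11*q^4 + 28*q^3 + 36*q^2 - 144*q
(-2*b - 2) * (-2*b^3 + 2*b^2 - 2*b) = 4*b^4 + 4*b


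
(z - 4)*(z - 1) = z^2 - 5*z + 4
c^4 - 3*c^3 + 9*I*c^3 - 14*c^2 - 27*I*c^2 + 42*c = c*(c - 3)*(c + 2*I)*(c + 7*I)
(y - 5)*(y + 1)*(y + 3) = y^3 - y^2 - 17*y - 15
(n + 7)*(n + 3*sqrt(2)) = n^2 + 3*sqrt(2)*n + 7*n + 21*sqrt(2)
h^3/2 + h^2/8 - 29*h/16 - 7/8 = (h/2 + 1/4)*(h - 2)*(h + 7/4)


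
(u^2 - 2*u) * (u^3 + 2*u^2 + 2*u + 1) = u^5 - 2*u^3 - 3*u^2 - 2*u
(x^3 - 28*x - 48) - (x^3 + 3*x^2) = -3*x^2 - 28*x - 48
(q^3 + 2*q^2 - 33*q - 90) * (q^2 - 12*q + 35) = q^5 - 10*q^4 - 22*q^3 + 376*q^2 - 75*q - 3150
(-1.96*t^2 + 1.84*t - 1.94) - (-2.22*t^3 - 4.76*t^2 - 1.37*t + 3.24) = 2.22*t^3 + 2.8*t^2 + 3.21*t - 5.18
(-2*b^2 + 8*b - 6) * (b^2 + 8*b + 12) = -2*b^4 - 8*b^3 + 34*b^2 + 48*b - 72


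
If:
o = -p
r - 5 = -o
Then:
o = 5 - r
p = r - 5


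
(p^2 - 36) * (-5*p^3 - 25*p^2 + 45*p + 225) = -5*p^5 - 25*p^4 + 225*p^3 + 1125*p^2 - 1620*p - 8100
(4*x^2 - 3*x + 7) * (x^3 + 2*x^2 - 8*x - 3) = 4*x^5 + 5*x^4 - 31*x^3 + 26*x^2 - 47*x - 21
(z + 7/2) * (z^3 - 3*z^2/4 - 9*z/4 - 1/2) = z^4 + 11*z^3/4 - 39*z^2/8 - 67*z/8 - 7/4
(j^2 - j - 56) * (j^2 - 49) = j^4 - j^3 - 105*j^2 + 49*j + 2744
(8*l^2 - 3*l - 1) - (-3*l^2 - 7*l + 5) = 11*l^2 + 4*l - 6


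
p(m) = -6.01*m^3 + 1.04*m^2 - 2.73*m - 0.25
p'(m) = -18.03*m^2 + 2.08*m - 2.73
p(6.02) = -1290.18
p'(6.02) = -643.62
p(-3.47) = 272.85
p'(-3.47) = -227.05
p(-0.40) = 1.39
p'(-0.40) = -6.45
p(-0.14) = 0.17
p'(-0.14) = -3.37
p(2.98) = -158.20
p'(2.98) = -156.65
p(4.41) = -507.52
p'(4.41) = -344.21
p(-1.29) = 17.90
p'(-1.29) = -35.42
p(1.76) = -34.60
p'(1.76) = -54.92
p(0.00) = -0.25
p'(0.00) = -2.73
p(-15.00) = 20558.45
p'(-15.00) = -4090.68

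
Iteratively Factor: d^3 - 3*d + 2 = (d + 2)*(d^2 - 2*d + 1) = (d - 1)*(d + 2)*(d - 1)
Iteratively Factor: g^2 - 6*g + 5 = (g - 5)*(g - 1)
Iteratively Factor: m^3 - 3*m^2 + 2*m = (m - 1)*(m^2 - 2*m) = (m - 2)*(m - 1)*(m)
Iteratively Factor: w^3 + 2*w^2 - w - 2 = (w - 1)*(w^2 + 3*w + 2) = (w - 1)*(w + 2)*(w + 1)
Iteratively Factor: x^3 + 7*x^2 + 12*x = (x + 4)*(x^2 + 3*x) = (x + 3)*(x + 4)*(x)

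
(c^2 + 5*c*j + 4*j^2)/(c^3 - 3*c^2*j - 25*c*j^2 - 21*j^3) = (c + 4*j)/(c^2 - 4*c*j - 21*j^2)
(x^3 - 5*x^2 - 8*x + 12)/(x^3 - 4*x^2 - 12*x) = (x - 1)/x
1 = 1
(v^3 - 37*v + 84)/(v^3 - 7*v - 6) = (-v^3 + 37*v - 84)/(-v^3 + 7*v + 6)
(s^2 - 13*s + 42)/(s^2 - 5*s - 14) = (s - 6)/(s + 2)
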